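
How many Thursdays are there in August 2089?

August 2089 has 31 days and begins on Monday.
The first Thursday is August 4.
Thursdays fall on 4, 11, 18, 25 — that's 4.

4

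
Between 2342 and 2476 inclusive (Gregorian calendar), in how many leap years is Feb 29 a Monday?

Leap years in 2342–2476: 34 of them.
Feb 29 weekday advances by 5 (mod 7) from one leap year to the next four years later (or differs when a century non-leap intervenes).
Leap-day weekdays: 2344:Tue 2348:Sun 2352:Fri 2356:Wed 2360:Mon✓ 2364:Sat 2368:Thu 2372:Tue 2376:Sun 2380:Fri 2384:Wed 2388:Mon✓ 2392:Sat …(8 more)… 2428:Tue 2432:Sun 2436:Fri 2440:Wed 2444:Mon✓ 2448:Sat 2452:Thu 2456:Tue 2460:Sun 2464:Fri 2468:Wed 2472:Mon✓ 2476:Sat
Monday: 2360, 2388, 2416, 2444, 2472 → 5.

5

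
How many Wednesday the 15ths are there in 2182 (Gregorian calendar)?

Check the 15th of each month of 2182: Jan 15: Tue, Feb 15: Fri, Mar 15: Fri, Apr 15: Mon, May 15: Wed, Jun 15: Sat, Jul 15: Mon, Aug 15: Thu, Sep 15: Sun, Oct 15: Tue, Nov 15: Fri, Dec 15: Sun.
Wednesday occurs in May — 1 month.

1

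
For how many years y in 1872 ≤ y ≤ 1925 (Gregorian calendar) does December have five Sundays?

24

December has 31 days; it has five Sundays when Sunday falls among the first (month-length − 28) days — i.e. when December 1 is one of Sunday/Saturday/Friday.
December 1 by year: 1872:Sun✓ 1873:Mon 1874:Tue 1875:Wed 1876:Fri✓ 1877:Sat✓ 1878:Sun✓ 1879:Mon 1880:Wed 1881:Thu 1882:Fri✓ 1883:Sat✓ 1884:Mon 1885:Tue 1886:Wed …(24 more)… 1911:Fri✓ 1912:Sun✓ 1913:Mon 1914:Tue 1915:Wed 1916:Fri✓ 1917:Sat✓ 1918:Sun✓ 1919:Mon 1920:Wed 1921:Thu 1922:Fri✓ 1923:Sat✓ 1924:Mon 1925:Tue
Years with five Sundays: 1872, 1876, 1877, 1878, 1882, 1883, 1888, 1889, 1893, 1894, 1895, 1899, 1900, 1901, 1905, 1906, 1907, 1911, 1912, 1916, 1917, 1918, 1922, 1923 → 24.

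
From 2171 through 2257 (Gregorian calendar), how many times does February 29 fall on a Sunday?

3

Leap years in 2171–2257: 21 of them.
Feb 29 weekday advances by 5 (mod 7) from one leap year to the next four years later (or differs when a century non-leap intervenes).
Leap-day weekdays: 2172:Sat 2176:Thu 2180:Tue 2184:Sun✓ 2188:Fri 2192:Wed 2196:Mon 2204:Wed 2208:Mon 2212:Sat 2216:Thu 2220:Tue 2224:Sun✓ 2228:Fri 2232:Wed 2236:Mon 2240:Sat 2244:Thu 2248:Tue 2252:Sun✓ 2256:Fri
Sunday: 2184, 2224, 2252 → 3.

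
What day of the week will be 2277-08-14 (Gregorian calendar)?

January 1, 2277 is a Monday.
August 14 is day 226 of the year, i.e. 225 days after Jan 1.
225 mod 7 = 1, so advance 1 weekday from Monday: Tuesday.

Tuesday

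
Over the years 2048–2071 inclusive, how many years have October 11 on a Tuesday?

3

Track October 11's weekday year by year (advancing +1, or +2 across a Feb 29):
  2048: Sun  2049: Mon (+1)  2050: Tue (+1) ✓  2051: Wed (+1)  2052: Fri (+2)
  2053: Sat (+1)  2054: Sun (+1)  2055: Mon (+1)  2056: Wed (+2)  2057: Thu (+1)
  2058: Fri (+1)  2059: Sat (+1)  2060: Mon (+2)  2061: Tue (+1) ✓  2062: Wed (+1)
  2063: Thu (+1)  2064: Sat (+2)  2065: Sun (+1)  2066: Mon (+1)  2067: Tue (+1) ✓
  2068: Thu (+2)  2069: Fri (+1)  2070: Sat (+1)  2071: Sun (+1)
Tuesday years: 2050, 2061, 2067 — 3 in total.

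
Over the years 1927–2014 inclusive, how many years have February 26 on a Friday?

12

Track February 26's weekday year by year (advancing +1, or +2 across a Feb 29):
  1927: Sat  1928: Sun (+1)  1929: Tue (+2)  1930: Wed (+1)  1931: Thu (+1)
  1932: Fri (+1) ✓  1933: Sun (+2)  1934: Mon (+1)  1935: Tue (+1)  1936: Wed (+1)
  1937: Fri (+2) ✓  1938: Sat (+1)  1939: Sun (+1)  1940: Mon (+1)  … (60 more years) …
  2001: Mon (+2)  2002: Tue (+1)  2003: Wed (+1)  2004: Thu (+1)  2005: Sat (+2)
  2006: Sun (+1)  2007: Mon (+1)  2008: Tue (+1)  2009: Thu (+2)  2010: Fri (+1) ✓
  2011: Sat (+1)  2012: Sun (+1)  2013: Tue (+2)  2014: Wed (+1)
Friday years: 1932, 1937, 1943, 1954, 1960, 1965, 1971, 1982, 1988, 1993, 1999, 2010 — 12 in total.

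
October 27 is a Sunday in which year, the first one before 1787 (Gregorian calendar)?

1782

From one year to the next, a fixed date's weekday advances by 1, or by 2 when a Feb 29 lies between the two dates.
1787: October 27 is Saturday.
1786: Friday (−1)
1785: Thursday (−1)
1784: Wednesday (−1)
1783: Monday (−2)
1782: Sunday (−1)
October 27 falls on a Sunday in 1782.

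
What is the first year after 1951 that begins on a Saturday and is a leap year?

1972

Jan 1 advances by 2 weekdays after a leap year and by 1 after a common year.
1951: Jan 1 is Monday.
1952: Tuesday (leap)
1953: Thursday
1954: Friday
1955: Saturday
1956: Sunday (leap)
1957: Tuesday
1958: Wednesday
1959: Thursday
1960: Friday (leap)
1961: Sunday
1962: Monday
1963: Tuesday
1964: Wednesday (leap)
1965: Friday
1966: Saturday
1967: Sunday
1968: Monday (leap)
1969: Wednesday
1970: Thursday
1971: Friday
1972: Saturday (leap)
1972 begins on a Saturday and is a leap year.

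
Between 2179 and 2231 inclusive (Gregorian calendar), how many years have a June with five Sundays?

June has 30 days; it has five Sundays when Sunday falls among the first (month-length − 28) days — i.e. when June 1 is one of Sunday/Saturday.
June 1 by year: 2179:Tue 2180:Thu 2181:Fri 2182:Sat✓ 2183:Sun✓ 2184:Tue 2185:Wed 2186:Thu 2187:Fri 2188:Sun✓ 2189:Mon 2190:Tue 2191:Wed 2192:Fri 2193:Sat✓ …(23 more)… 2217:Sun✓ 2218:Mon 2219:Tue 2220:Thu 2221:Fri 2222:Sat✓ 2223:Sun✓ 2224:Tue 2225:Wed 2226:Thu 2227:Fri 2228:Sun✓ 2229:Mon 2230:Tue 2231:Wed
Years with five Sundays: 2182, 2183, 2188, 2193, 2194, 2199, 2200, 2205, 2206, 2211, 2216, 2217, 2222, 2223, 2228 → 15.

15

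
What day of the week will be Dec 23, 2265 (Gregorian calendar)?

Saturday

January 1, 2265 is a Sunday.
December 23 is day 357 of the year, i.e. 356 days after Jan 1.
356 mod 7 = 6, so advance 6 weekdays from Sunday: Saturday.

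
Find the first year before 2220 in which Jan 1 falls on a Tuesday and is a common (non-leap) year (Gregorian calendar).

Jan 1 advances by 2 weekdays after a leap year and by 1 after a common year.
2220: Jan 1 is Saturday (leap).
2219: Friday
2218: Thursday
2217: Wednesday
2216: Monday (leap)
2215: Sunday
2214: Saturday
2213: Friday
2212: Wednesday (leap)
2211: Tuesday
2211 begins on a Tuesday and is a common year.

2211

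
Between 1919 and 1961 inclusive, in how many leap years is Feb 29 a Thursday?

Leap years in 1919–1961: 11 of them.
Feb 29 weekday advances by 5 (mod 7) from one leap year to the next four years later (or differs when a century non-leap intervenes).
Leap-day weekdays: 1920:Sun 1924:Fri 1928:Wed 1932:Mon 1936:Sat 1940:Thu✓ 1944:Tue 1948:Sun 1952:Fri 1956:Wed 1960:Mon
Thursday: 1940 → 1.

1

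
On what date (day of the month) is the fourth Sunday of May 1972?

28

May 1, 1972 is a Monday, so the first Sunday is the 7th.
The fourth Sunday is 7 + 21 = 28.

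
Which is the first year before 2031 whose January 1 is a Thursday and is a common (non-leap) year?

2026

Jan 1 advances by 2 weekdays after a leap year and by 1 after a common year.
2031: Jan 1 is Wednesday.
2030: Tuesday
2029: Monday
2028: Saturday (leap)
2027: Friday
2026: Thursday
2026 begins on a Thursday and is a common year.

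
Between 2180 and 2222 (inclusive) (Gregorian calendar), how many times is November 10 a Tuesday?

6

Track November 10's weekday year by year (advancing +1, or +2 across a Feb 29):
  2180: Fri  2181: Sat (+1)  2182: Sun (+1)  2183: Mon (+1)  2184: Wed (+2)
  2185: Thu (+1)  2186: Fri (+1)  2187: Sat (+1)  2188: Mon (+2)  2189: Tue (+1) ✓
  2190: Wed (+1)  2191: Thu (+1)  2192: Sat (+2)  2193: Sun (+1)  … (15 more years) …
  2209: Fri (+1)  2210: Sat (+1)  2211: Sun (+1)  2212: Tue (+2) ✓  2213: Wed (+1)
  2214: Thu (+1)  2215: Fri (+1)  2216: Sun (+2)  2217: Mon (+1)  2218: Tue (+1) ✓
  2219: Wed (+1)  2220: Fri (+2)  2221: Sat (+1)  2222: Sun (+1)
Tuesday years: 2189, 2195, 2201, 2207, 2212, 2218 — 6 in total.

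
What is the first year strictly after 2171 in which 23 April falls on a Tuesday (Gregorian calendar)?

From one year to the next, a fixed date's weekday advances by 1, or by 2 when a Feb 29 lies between the two dates.
2171: April 23 is Tuesday.
2172: Thursday (+2)
2173: Friday (+1)
2174: Saturday (+1)
2175: Sunday (+1)
2176: Tuesday (+2)
23 April falls on a Tuesday in 2176.

2176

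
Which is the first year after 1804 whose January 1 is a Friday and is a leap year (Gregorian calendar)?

1808

Jan 1 advances by 2 weekdays after a leap year and by 1 after a common year.
1804: Jan 1 is Sunday (leap).
1805: Tuesday
1806: Wednesday
1807: Thursday
1808: Friday (leap)
1808 begins on a Friday and is a leap year.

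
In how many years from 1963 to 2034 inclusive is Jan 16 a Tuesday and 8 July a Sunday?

7

Check each year's weekday for Jan 16 and 8 July:
  1963: Wed/Mon  1964: Thu/Wed  1965: Sat/Thu  1966: Sun/Fri  1967: Mon/Sat  1968: Tue/Mon  1969: Thu/Tue  1970: Fri/Wed  1971: Sat/Thu  1972: Sun/Sat  1973: Tue/Sun ✓  1974: Wed/Mon  1975: Thu/Tue  1976: Fri/Thu  …(44 more)…  2021: Sat/Thu  2022: Sun/Fri  2023: Mon/Sat  2024: Tue/Mon  2025: Thu/Tue  2026: Fri/Wed  2027: Sat/Thu  2028: Sun/Sat  2029: Tue/Sun ✓  2030: Wed/Mon  2031: Thu/Tue  2032: Fri/Thu  2033: Sun/Fri  2034: Mon/Sat
Both conditions hold in: 1973, 1979, 1990, 2001, 2007, 2018, 2029 — 7.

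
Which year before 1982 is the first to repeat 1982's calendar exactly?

Two years share a calendar iff Jan 1 falls on the same weekday and both are leap or both are common. 1982: Jan 1 is Friday, common year.
1981: Jan 1 Thursday, common
1980: Jan 1 Tuesday, leap
1979: Jan 1 Monday, common
1978: Jan 1 Sunday, common
1977: Jan 1 Saturday, common
1976: Jan 1 Thursday, leap
1975: Jan 1 Wednesday, common
1974: Jan 1 Tuesday, common
1973: Jan 1 Monday, common
1972: Jan 1 Saturday, leap
1971: Jan 1 Friday, common
1971 matches on both conditions.

1971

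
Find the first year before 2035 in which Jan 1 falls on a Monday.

2029

Jan 1 advances by 2 weekdays after a leap year and by 1 after a common year.
2035: Jan 1 is Monday.
2034: Sunday
2033: Saturday
2032: Thursday (leap)
2031: Wednesday
2030: Tuesday
2029: Monday
2029 begins on a Monday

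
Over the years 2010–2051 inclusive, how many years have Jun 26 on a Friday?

6

Track Jun 26's weekday year by year (advancing +1, or +2 across a Feb 29):
  2010: Sat  2011: Sun (+1)  2012: Tue (+2)  2013: Wed (+1)  2014: Thu (+1)
  2015: Fri (+1) ✓  2016: Sun (+2)  2017: Mon (+1)  2018: Tue (+1)  2019: Wed (+1)
  2020: Fri (+2) ✓  2021: Sat (+1)  2022: Sun (+1)  2023: Mon (+1)  … (14 more years) …
  2038: Sat (+1)  2039: Sun (+1)  2040: Tue (+2)  2041: Wed (+1)  2042: Thu (+1)
  2043: Fri (+1) ✓  2044: Sun (+2)  2045: Mon (+1)  2046: Tue (+1)  2047: Wed (+1)
  2048: Fri (+2) ✓  2049: Sat (+1)  2050: Sun (+1)  2051: Mon (+1)
Friday years: 2015, 2020, 2026, 2037, 2043, 2048 — 6 in total.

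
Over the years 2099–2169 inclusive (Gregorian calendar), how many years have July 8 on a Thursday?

Track July 8's weekday year by year (advancing +1, or +2 across a Feb 29):
  2099: Wed  2100: Thu (+1) ✓  2101: Fri (+1)  2102: Sat (+1)  2103: Sun (+1)
  2104: Tue (+2)  2105: Wed (+1)  2106: Thu (+1) ✓  2107: Fri (+1)  2108: Sun (+2)
  2109: Mon (+1)  2110: Tue (+1)  2111: Wed (+1)  2112: Fri (+2)  … (43 more years) …
  2156: Thu (+2) ✓  2157: Fri (+1)  2158: Sat (+1)  2159: Sun (+1)  2160: Tue (+2)
  2161: Wed (+1)  2162: Thu (+1) ✓  2163: Fri (+1)  2164: Sun (+2)  2165: Mon (+1)
  2166: Tue (+1)  2167: Wed (+1)  2168: Fri (+2)  2169: Sat (+1)
Thursday years: 2100, 2106, 2117, 2123, 2128, 2134, 2145, 2151, 2156, 2162 — 10 in total.

10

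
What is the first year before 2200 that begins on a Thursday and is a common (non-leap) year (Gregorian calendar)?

Jan 1 advances by 2 weekdays after a leap year and by 1 after a common year.
2200: Jan 1 is Wednesday.
2199: Tuesday
2198: Monday
2197: Sunday
2196: Friday (leap)
2195: Thursday
2195 begins on a Thursday and is a common year.

2195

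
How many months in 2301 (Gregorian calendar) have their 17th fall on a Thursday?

Check the 17th of each month of 2301: Jan 17: Thu, Feb 17: Sun, Mar 17: Sun, Apr 17: Wed, May 17: Fri, Jun 17: Mon, Jul 17: Wed, Aug 17: Sat, Sep 17: Tue, Oct 17: Thu, Nov 17: Sun, Dec 17: Tue.
Thursday occurs in January, October — 2 months.

2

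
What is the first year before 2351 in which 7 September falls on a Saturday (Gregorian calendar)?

From one year to the next, a fixed date's weekday advances by 1, or by 2 when a Feb 29 lies between the two dates.
2351: September 7 is Friday.
2350: Thursday (−1)
2349: Wednesday (−1)
2348: Tuesday (−1)
2347: Sunday (−2)
2346: Saturday (−1)
7 September falls on a Saturday in 2346.

2346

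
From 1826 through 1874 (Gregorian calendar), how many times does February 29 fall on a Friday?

Leap years in 1826–1874: 12 of them.
Feb 29 weekday advances by 5 (mod 7) from one leap year to the next four years later (or differs when a century non-leap intervenes).
Leap-day weekdays: 1828:Fri✓ 1832:Wed 1836:Mon 1840:Sat 1844:Thu 1848:Tue 1852:Sun 1856:Fri✓ 1860:Wed 1864:Mon 1868:Sat 1872:Thu
Friday: 1828, 1856 → 2.

2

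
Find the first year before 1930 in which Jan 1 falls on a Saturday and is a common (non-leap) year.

1927

Jan 1 advances by 2 weekdays after a leap year and by 1 after a common year.
1930: Jan 1 is Wednesday.
1929: Tuesday
1928: Sunday (leap)
1927: Saturday
1927 begins on a Saturday and is a common year.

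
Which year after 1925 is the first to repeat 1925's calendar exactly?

1931

Two years share a calendar iff Jan 1 falls on the same weekday and both are leap or both are common. 1925: Jan 1 is Thursday, common year.
1926: Jan 1 Friday, common
1927: Jan 1 Saturday, common
1928: Jan 1 Sunday, leap
1929: Jan 1 Tuesday, common
1930: Jan 1 Wednesday, common
1931: Jan 1 Thursday, common
1931 matches on both conditions.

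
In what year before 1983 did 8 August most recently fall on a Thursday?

From one year to the next, a fixed date's weekday advances by 1, or by 2 when a Feb 29 lies between the two dates.
1983: August 8 is Monday.
1982: Sunday (−1)
1981: Saturday (−1)
1980: Friday (−1)
1979: Wednesday (−2)
1978: Tuesday (−1)
1977: Monday (−1)
1976: Sunday (−1)
1975: Friday (−2)
1974: Thursday (−1)
8 August falls on a Thursday in 1974.

1974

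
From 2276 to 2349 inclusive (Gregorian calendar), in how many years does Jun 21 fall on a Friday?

Track Jun 21's weekday year by year (advancing +1, or +2 across a Feb 29):
  2276: Wed  2277: Thu (+1)  2278: Fri (+1) ✓  2279: Sat (+1)  2280: Mon (+2)
  2281: Tue (+1)  2282: Wed (+1)  2283: Thu (+1)  2284: Sat (+2)  2285: Sun (+1)
  2286: Mon (+1)  2287: Tue (+1)  2288: Thu (+2)  2289: Fri (+1) ✓  … (46 more years) …
  2336: Sun (+2)  2337: Mon (+1)  2338: Tue (+1)  2339: Wed (+1)  2340: Fri (+2) ✓
  2341: Sat (+1)  2342: Sun (+1)  2343: Mon (+1)  2344: Wed (+2)  2345: Thu (+1)
  2346: Fri (+1) ✓  2347: Sat (+1)  2348: Mon (+2)  2349: Tue (+1)
Friday years: 2278, 2289, 2295, 2301, 2307, 2312, 2318, 2329, 2335, 2340, 2346 — 11 in total.

11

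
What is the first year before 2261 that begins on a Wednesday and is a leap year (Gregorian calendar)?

2240

Jan 1 advances by 2 weekdays after a leap year and by 1 after a common year.
2261: Jan 1 is Tuesday.
2260: Sunday (leap)
2259: Saturday
2258: Friday
2257: Thursday
2256: Tuesday (leap)
2255: Monday
2254: Sunday
2253: Saturday
2252: Thursday (leap)
2251: Wednesday
2250: Tuesday
2249: Monday
2248: Saturday (leap)
2247: Friday
2246: Thursday
2245: Wednesday
2244: Monday (leap)
2243: Sunday
2242: Saturday
2241: Friday
2240: Wednesday (leap)
2240 begins on a Wednesday and is a leap year.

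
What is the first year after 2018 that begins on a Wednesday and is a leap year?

2020

Jan 1 advances by 2 weekdays after a leap year and by 1 after a common year.
2018: Jan 1 is Monday.
2019: Tuesday
2020: Wednesday (leap)
2020 begins on a Wednesday and is a leap year.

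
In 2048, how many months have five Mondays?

4

A month of length L has five Mondays iff its first Monday is on day ≤ L−28 (so day 1–3 in a 31-day month, 1–2 in a 30-day month, day 1 in a leap February).
Checking each month of 2048: Jan starts Wed (31d); Feb starts Sat (29d); Mar starts Sun (31d) ✓; Apr starts Wed (30d); May starts Fri (31d); Jun starts Mon (30d) ✓; Jul starts Wed (31d); Aug starts Sat (31d) ✓; Sep starts Tue (30d); Oct starts Thu (31d); Nov starts Sun (30d) ✓; Dec starts Tue (31d).
Five-Monday months: March, June, August, November → 4.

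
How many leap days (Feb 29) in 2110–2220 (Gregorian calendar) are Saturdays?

Leap years in 2110–2220: 27 of them.
Feb 29 weekday advances by 5 (mod 7) from one leap year to the next four years later (or differs when a century non-leap intervenes).
Leap-day weekdays: 2112:Mon 2116:Sat✓ 2120:Thu 2124:Tue 2128:Sun 2132:Fri 2136:Wed 2140:Mon 2144:Sat✓ 2148:Thu 2152:Tue 2156:Sun 2160:Fri 2164:Wed 2168:Mon 2172:Sat✓ 2176:Thu 2180:Tue 2184:Sun 2188:Fri 2192:Wed 2196:Mon 2204:Wed 2208:Mon 2212:Sat✓ 2216:Thu 2220:Tue
Saturday: 2116, 2144, 2172, 2212 → 4.

4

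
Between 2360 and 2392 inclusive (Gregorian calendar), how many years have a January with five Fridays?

January has 31 days; it has five Fridays when Friday falls among the first (month-length − 28) days — i.e. when January 1 is one of Friday/Thursday/Wednesday.
January 1 by year: 2360:Fri✓ 2361:Sun 2362:Mon 2363:Tue 2364:Wed✓ 2365:Fri✓ 2366:Sat 2367:Sun 2368:Mon 2369:Wed✓ 2370:Thu✓ 2371:Fri✓ 2372:Sat 2373:Mon 2374:Tue …(3 more)… 2378:Sun 2379:Mon 2380:Tue 2381:Thu✓ 2382:Fri✓ 2383:Sat 2384:Sun 2385:Tue 2386:Wed✓ 2387:Thu✓ 2388:Fri✓ 2389:Sun 2390:Mon 2391:Tue 2392:Wed✓
Years with five Fridays: 2360, 2364, 2365, 2369, 2370, 2371, 2375, 2376, 2381, 2382, 2386, 2387, 2388, 2392 → 14.

14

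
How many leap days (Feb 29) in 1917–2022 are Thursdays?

3

Leap years in 1917–2022: 26 of them.
Feb 29 weekday advances by 5 (mod 7) from one leap year to the next four years later (or differs when a century non-leap intervenes).
Leap-day weekdays: 1920:Sun 1924:Fri 1928:Wed 1932:Mon 1936:Sat 1940:Thu✓ 1944:Tue 1948:Sun 1952:Fri 1956:Wed 1960:Mon 1964:Sat 1968:Thu✓ 1972:Tue 1976:Sun 1980:Fri 1984:Wed 1988:Mon 1992:Sat 1996:Thu✓ 2000:Tue 2004:Sun 2008:Fri 2012:Wed 2016:Mon 2020:Sat
Thursday: 1940, 1968, 1996 → 3.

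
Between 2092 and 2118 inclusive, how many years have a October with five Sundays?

11

October has 31 days; it has five Sundays when Sunday falls among the first (month-length − 28) days — i.e. when October 1 is one of Sunday/Saturday/Friday.
October 1 by year: 2092:Wed 2093:Thu 2094:Fri✓ 2095:Sat✓ 2096:Mon 2097:Tue 2098:Wed 2099:Thu 2100:Fri✓ 2101:Sat✓ 2102:Sun✓ 2103:Mon 2104:Wed 2105:Thu 2106:Fri✓ 2107:Sat✓ 2108:Mon 2109:Tue 2110:Wed 2111:Thu 2112:Sat✓ 2113:Sun✓ 2114:Mon 2115:Tue 2116:Thu 2117:Fri✓ 2118:Sat✓
Years with five Sundays: 2094, 2095, 2100, 2101, 2102, 2106, 2107, 2112, 2113, 2117, 2118 → 11.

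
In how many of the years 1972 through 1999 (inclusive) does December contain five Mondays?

12

December has 31 days; it has five Mondays when Monday falls among the first (month-length − 28) days — i.e. when December 1 is one of Monday/Sunday/Saturday.
December 1 by year: 1972:Fri 1973:Sat✓ 1974:Sun✓ 1975:Mon✓ 1976:Wed 1977:Thu 1978:Fri 1979:Sat✓ 1980:Mon✓ 1981:Tue 1982:Wed 1983:Thu 1984:Sat✓ 1985:Sun✓ 1986:Mon✓ 1987:Tue 1988:Thu 1989:Fri 1990:Sat✓ 1991:Sun✓ 1992:Tue 1993:Wed 1994:Thu 1995:Fri 1996:Sun✓ 1997:Mon✓ 1998:Tue 1999:Wed
Years with five Mondays: 1973, 1974, 1975, 1979, 1980, 1984, 1985, 1986, 1990, 1991, 1996, 1997 → 12.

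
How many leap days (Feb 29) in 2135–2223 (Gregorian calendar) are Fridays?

Leap years in 2135–2223: 21 of them.
Feb 29 weekday advances by 5 (mod 7) from one leap year to the next four years later (or differs when a century non-leap intervenes).
Leap-day weekdays: 2136:Wed 2140:Mon 2144:Sat 2148:Thu 2152:Tue 2156:Sun 2160:Fri✓ 2164:Wed 2168:Mon 2172:Sat 2176:Thu 2180:Tue 2184:Sun 2188:Fri✓ 2192:Wed 2196:Mon 2204:Wed 2208:Mon 2212:Sat 2216:Thu 2220:Tue
Friday: 2160, 2188 → 2.

2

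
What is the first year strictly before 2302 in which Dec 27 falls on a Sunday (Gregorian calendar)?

From one year to the next, a fixed date's weekday advances by 1, or by 2 when a Feb 29 lies between the two dates.
2302: December 27 is Saturday.
2301: Friday (−1)
2300: Thursday (−1)
2299: Wednesday (−1)
2298: Tuesday (−1)
2297: Monday (−1)
2296: Sunday (−1)
Dec 27 falls on a Sunday in 2296.

2296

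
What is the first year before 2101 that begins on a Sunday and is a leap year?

2096

Jan 1 advances by 2 weekdays after a leap year and by 1 after a common year.
2101: Jan 1 is Saturday.
2100: Friday
2099: Thursday
2098: Wednesday
2097: Tuesday
2096: Sunday (leap)
2096 begins on a Sunday and is a leap year.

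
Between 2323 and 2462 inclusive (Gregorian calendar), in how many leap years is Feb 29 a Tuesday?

5

Leap years in 2323–2462: 35 of them.
Feb 29 weekday advances by 5 (mod 7) from one leap year to the next four years later (or differs when a century non-leap intervenes).
Leap-day weekdays: 2324:Fri 2328:Wed 2332:Mon 2336:Sat 2340:Thu 2344:Tue✓ 2348:Sun 2352:Fri 2356:Wed 2360:Mon 2364:Sat 2368:Thu 2372:Tue✓ …(9 more)… 2412:Wed 2416:Mon 2420:Sat 2424:Thu 2428:Tue✓ 2432:Sun 2436:Fri 2440:Wed 2444:Mon 2448:Sat 2452:Thu 2456:Tue✓ 2460:Sun
Tuesday: 2344, 2372, 2400, 2428, 2456 → 5.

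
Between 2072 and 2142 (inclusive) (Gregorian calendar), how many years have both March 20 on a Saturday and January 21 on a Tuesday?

Check each year's weekday for March 20 and January 21:
  2072: Sun/Thu  2073: Mon/Sat  2074: Tue/Sun  2075: Wed/Mon  2076: Fri/Tue  2077: Sat/Thu  2078: Sun/Fri  2079: Mon/Sat  2080: Wed/Sun  2081: Thu/Tue  2082: Fri/Wed  2083: Sat/Thu  2084: Mon/Fri  2085: Tue/Sun  …(43 more)…  2129: Sun/Fri  2130: Mon/Sat  2131: Tue/Sun  2132: Thu/Mon  2133: Fri/Wed  2134: Sat/Thu  2135: Sun/Fri  2136: Tue/Sat  2137: Wed/Mon  2138: Thu/Tue  2139: Fri/Wed  2140: Sun/Thu  2141: Mon/Sat  2142: Tue/Sun
Both conditions hold in: no year — 0.

0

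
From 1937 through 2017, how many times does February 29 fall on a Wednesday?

3

Leap years in 1937–2017: 20 of them.
Feb 29 weekday advances by 5 (mod 7) from one leap year to the next four years later (or differs when a century non-leap intervenes).
Leap-day weekdays: 1940:Thu 1944:Tue 1948:Sun 1952:Fri 1956:Wed✓ 1960:Mon 1964:Sat 1968:Thu 1972:Tue 1976:Sun 1980:Fri 1984:Wed✓ 1988:Mon 1992:Sat 1996:Thu 2000:Tue 2004:Sun 2008:Fri 2012:Wed✓ 2016:Mon
Wednesday: 1956, 1984, 2012 → 3.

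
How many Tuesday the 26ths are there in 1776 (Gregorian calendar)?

2

Check the 26th of each month of 1776: Jan 26: Fri, Feb 26: Mon, Mar 26: Tue, Apr 26: Fri, May 26: Sun, Jun 26: Wed, Jul 26: Fri, Aug 26: Mon, Sep 26: Thu, Oct 26: Sat, Nov 26: Tue, Dec 26: Thu.
Tuesday occurs in March, November — 2 months.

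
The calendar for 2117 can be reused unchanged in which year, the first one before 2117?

Two years share a calendar iff Jan 1 falls on the same weekday and both are leap or both are common. 2117: Jan 1 is Friday, common year.
2116: Jan 1 Wednesday, leap
2115: Jan 1 Tuesday, common
2114: Jan 1 Monday, common
2113: Jan 1 Sunday, common
2112: Jan 1 Friday, leap
2111: Jan 1 Thursday, common
2110: Jan 1 Wednesday, common
2109: Jan 1 Tuesday, common
2108: Jan 1 Sunday, leap
2107: Jan 1 Saturday, common
2106: Jan 1 Friday, common
2106 matches on both conditions.

2106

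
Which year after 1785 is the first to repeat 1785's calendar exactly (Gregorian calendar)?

Two years share a calendar iff Jan 1 falls on the same weekday and both are leap or both are common. 1785: Jan 1 is Saturday, common year.
1786: Jan 1 Sunday, common
1787: Jan 1 Monday, common
1788: Jan 1 Tuesday, leap
1789: Jan 1 Thursday, common
1790: Jan 1 Friday, common
1791: Jan 1 Saturday, common
1791 matches on both conditions.

1791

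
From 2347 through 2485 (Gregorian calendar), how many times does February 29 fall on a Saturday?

Leap years in 2347–2485: 35 of them.
Feb 29 weekday advances by 5 (mod 7) from one leap year to the next four years later (or differs when a century non-leap intervenes).
Leap-day weekdays: 2348:Sun 2352:Fri 2356:Wed 2360:Mon 2364:Sat✓ 2368:Thu 2372:Tue 2376:Sun 2380:Fri 2384:Wed 2388:Mon 2392:Sat✓ 2396:Thu …(9 more)… 2436:Fri 2440:Wed 2444:Mon 2448:Sat✓ 2452:Thu 2456:Tue 2460:Sun 2464:Fri 2468:Wed 2472:Mon 2476:Sat✓ 2480:Thu 2484:Tue
Saturday: 2364, 2392, 2420, 2448, 2476 → 5.

5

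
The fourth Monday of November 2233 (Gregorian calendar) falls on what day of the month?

25

November 1, 2233 is a Friday, so the first Monday is the 4th.
The fourth Monday is 4 + 21 = 25.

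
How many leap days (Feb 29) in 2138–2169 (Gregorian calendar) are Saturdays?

Leap years in 2138–2169: 8 of them.
Feb 29 weekday advances by 5 (mod 7) from one leap year to the next four years later (or differs when a century non-leap intervenes).
Leap-day weekdays: 2140:Mon 2144:Sat✓ 2148:Thu 2152:Tue 2156:Sun 2160:Fri 2164:Wed 2168:Mon
Saturday: 2144 → 1.

1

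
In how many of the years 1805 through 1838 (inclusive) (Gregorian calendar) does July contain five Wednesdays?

15

July has 31 days; it has five Wednesdays when Wednesday falls among the first (month-length − 28) days — i.e. when July 1 is one of Wednesday/Tuesday/Monday.
July 1 by year: 1805:Mon✓ 1806:Tue✓ 1807:Wed✓ 1808:Fri 1809:Sat 1810:Sun 1811:Mon✓ 1812:Wed✓ 1813:Thu 1814:Fri 1815:Sat 1816:Mon✓ 1817:Tue✓ 1818:Wed✓ 1819:Thu …(4 more)… 1824:Thu 1825:Fri 1826:Sat 1827:Sun 1828:Tue✓ 1829:Wed✓ 1830:Thu 1831:Fri 1832:Sun 1833:Mon✓ 1834:Tue✓ 1835:Wed✓ 1836:Fri 1837:Sat 1838:Sun
Years with five Wednesdays: 1805, 1806, 1807, 1811, 1812, 1816, 1817, 1818, 1822, 1823, 1828, 1829, 1833, 1834, 1835 → 15.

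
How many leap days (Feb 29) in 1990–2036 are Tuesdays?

2

Leap years in 1990–2036: 12 of them.
Feb 29 weekday advances by 5 (mod 7) from one leap year to the next four years later (or differs when a century non-leap intervenes).
Leap-day weekdays: 1992:Sat 1996:Thu 2000:Tue✓ 2004:Sun 2008:Fri 2012:Wed 2016:Mon 2020:Sat 2024:Thu 2028:Tue✓ 2032:Sun 2036:Fri
Tuesday: 2000, 2028 → 2.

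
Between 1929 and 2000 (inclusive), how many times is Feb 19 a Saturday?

10

Track Feb 19's weekday year by year (advancing +1, or +2 across a Feb 29):
  1929: Tue  1930: Wed (+1)  1931: Thu (+1)  1932: Fri (+1)  1933: Sun (+2)
  1934: Mon (+1)  1935: Tue (+1)  1936: Wed (+1)  1937: Fri (+2)  1938: Sat (+1) ✓
  1939: Sun (+1)  1940: Mon (+1)  1941: Wed (+2)  1942: Thu (+1)  … (44 more years) …
  1987: Thu (+1)  1988: Fri (+1)  1989: Sun (+2)  1990: Mon (+1)  1991: Tue (+1)
  1992: Wed (+1)  1993: Fri (+2)  1994: Sat (+1) ✓  1995: Sun (+1)  1996: Mon (+1)
  1997: Wed (+2)  1998: Thu (+1)  1999: Fri (+1)  2000: Sat (+1) ✓
Saturday years: 1938, 1944, 1949, 1955, 1966, 1972, 1977, 1983, 1994, 2000 — 10 in total.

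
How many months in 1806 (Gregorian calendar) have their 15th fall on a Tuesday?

Check the 15th of each month of 1806: Jan 15: Wed, Feb 15: Sat, Mar 15: Sat, Apr 15: Tue, May 15: Thu, Jun 15: Sun, Jul 15: Tue, Aug 15: Fri, Sep 15: Mon, Oct 15: Wed, Nov 15: Sat, Dec 15: Mon.
Tuesday occurs in April, July — 2 months.

2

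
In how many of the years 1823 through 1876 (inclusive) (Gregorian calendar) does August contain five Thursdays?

22

August has 31 days; it has five Thursdays when Thursday falls among the first (month-length − 28) days — i.e. when August 1 is one of Thursday/Wednesday/Tuesday.
August 1 by year: 1823:Fri 1824:Sun 1825:Mon 1826:Tue✓ 1827:Wed✓ 1828:Fri 1829:Sat 1830:Sun 1831:Mon 1832:Wed✓ 1833:Thu✓ 1834:Fri 1835:Sat 1836:Mon 1837:Tue✓ …(24 more)… 1862:Fri 1863:Sat 1864:Mon 1865:Tue✓ 1866:Wed✓ 1867:Thu✓ 1868:Sat 1869:Sun 1870:Mon 1871:Tue✓ 1872:Thu✓ 1873:Fri 1874:Sat 1875:Sun 1876:Tue✓
Years with five Thursdays: 1826, 1827, 1832, 1833, 1837, 1838, 1839, 1843, 1844, 1848, 1849, 1850, 1854, 1855, 1860, 1861, 1865, 1866, 1867, 1871, 1872, 1876 → 22.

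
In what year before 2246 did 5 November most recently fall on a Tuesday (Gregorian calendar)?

From one year to the next, a fixed date's weekday advances by 1, or by 2 when a Feb 29 lies between the two dates.
2246: November 5 is Thursday.
2245: Wednesday (−1)
2244: Tuesday (−1)
5 November falls on a Tuesday in 2244.

2244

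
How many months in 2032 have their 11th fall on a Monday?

Check the 11th of each month of 2032: Jan 11: Sun, Feb 11: Wed, Mar 11: Thu, Apr 11: Sun, May 11: Tue, Jun 11: Fri, Jul 11: Sun, Aug 11: Wed, Sep 11: Sat, Oct 11: Mon, Nov 11: Thu, Dec 11: Sat.
Monday occurs in October — 1 month.

1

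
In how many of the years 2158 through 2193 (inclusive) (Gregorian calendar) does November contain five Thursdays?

November has 30 days; it has five Thursdays when Thursday falls among the first (month-length − 28) days — i.e. when November 1 is one of Thursday/Wednesday.
November 1 by year: 2158:Wed✓ 2159:Thu✓ 2160:Sat 2161:Sun 2162:Mon 2163:Tue 2164:Thu✓ 2165:Fri 2166:Sat 2167:Sun 2168:Tue 2169:Wed✓ 2170:Thu✓ 2171:Fri 2172:Sun …(6 more)… 2179:Mon 2180:Wed✓ 2181:Thu✓ 2182:Fri 2183:Sat 2184:Mon 2185:Tue 2186:Wed✓ 2187:Thu✓ 2188:Sat 2189:Sun 2190:Mon 2191:Tue 2192:Thu✓ 2193:Fri
Years with five Thursdays: 2158, 2159, 2164, 2169, 2170, 2175, 2180, 2181, 2186, 2187, 2192 → 11.

11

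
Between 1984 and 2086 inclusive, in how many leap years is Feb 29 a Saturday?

Leap years in 1984–2086: 26 of them.
Feb 29 weekday advances by 5 (mod 7) from one leap year to the next four years later (or differs when a century non-leap intervenes).
Leap-day weekdays: 1984:Wed 1988:Mon 1992:Sat✓ 1996:Thu 2000:Tue 2004:Sun 2008:Fri 2012:Wed 2016:Mon 2020:Sat✓ 2024:Thu 2028:Tue 2032:Sun 2036:Fri 2040:Wed 2044:Mon 2048:Sat✓ 2052:Thu 2056:Tue 2060:Sun 2064:Fri 2068:Wed 2072:Mon 2076:Sat✓ 2080:Thu 2084:Tue
Saturday: 1992, 2020, 2048, 2076 → 4.

4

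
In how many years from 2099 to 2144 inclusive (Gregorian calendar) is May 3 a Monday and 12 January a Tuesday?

Check each year's weekday for May 3 and 12 January:
  2099: Sun/Mon  2100: Mon/Tue ✓  2101: Tue/Wed  2102: Wed/Thu  2103: Thu/Fri  2104: Sat/Sat  2105: Sun/Mon  2106: Mon/Tue ✓  2107: Tue/Wed  2108: Thu/Thu  2109: Fri/Sat  2110: Sat/Sun  2111: Sun/Mon  2112: Tue/Tue  …(18 more)…  2131: Thu/Fri  2132: Sat/Sat  2133: Sun/Mon  2134: Mon/Tue ✓  2135: Tue/Wed  2136: Thu/Thu  2137: Fri/Sat  2138: Sat/Sun  2139: Sun/Mon  2140: Tue/Tue  2141: Wed/Thu  2142: Thu/Fri  2143: Fri/Sat  2144: Sun/Sun
Both conditions hold in: 2100, 2106, 2117, 2123, 2134 — 5.

5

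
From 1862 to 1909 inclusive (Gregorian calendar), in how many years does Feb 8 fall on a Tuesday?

5

Track Feb 8's weekday year by year (advancing +1, or +2 across a Feb 29):
  1862: Sat  1863: Sun (+1)  1864: Mon (+1)  1865: Wed (+2)  1866: Thu (+1)
  1867: Fri (+1)  1868: Sat (+1)  1869: Mon (+2)  1870: Tue (+1) ✓  1871: Wed (+1)
  1872: Thu (+1)  1873: Sat (+2)  1874: Sun (+1)  1875: Mon (+1)  … (20 more years) …
  1896: Sat (+1)  1897: Mon (+2)  1898: Tue (+1) ✓  1899: Wed (+1)  1900: Thu (+1)
  1901: Fri (+1)  1902: Sat (+1)  1903: Sun (+1)  1904: Mon (+1)  1905: Wed (+2)
  1906: Thu (+1)  1907: Fri (+1)  1908: Sat (+1)  1909: Mon (+2)
Tuesday years: 1870, 1876, 1881, 1887, 1898 — 5 in total.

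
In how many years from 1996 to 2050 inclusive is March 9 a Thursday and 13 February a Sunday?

Check each year's weekday for March 9 and 13 February:
  1996: Sat/Tue  1997: Sun/Thu  1998: Mon/Fri  1999: Tue/Sat  2000: Thu/Sun ✓  2001: Fri/Tue  2002: Sat/Wed  2003: Sun/Thu  2004: Tue/Fri  2005: Wed/Sun  2006: Thu/Mon  2007: Fri/Tue  2008: Sun/Wed  2009: Mon/Fri  …(27 more)…  2037: Mon/Fri  2038: Tue/Sat  2039: Wed/Sun  2040: Fri/Mon  2041: Sat/Wed  2042: Sun/Thu  2043: Mon/Fri  2044: Wed/Sat  2045: Thu/Mon  2046: Fri/Tue  2047: Sat/Wed  2048: Mon/Thu  2049: Tue/Sat  2050: Wed/Sun
Both conditions hold in: 2000, 2028 — 2.

2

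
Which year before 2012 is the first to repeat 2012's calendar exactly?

Two years share a calendar iff Jan 1 falls on the same weekday and both are leap or both are common. 2012: Jan 1 is Sunday, leap year.
2011: Jan 1 Saturday, common
2010: Jan 1 Friday, common
2009: Jan 1 Thursday, common
2008: Jan 1 Tuesday, leap
2007: Jan 1 Monday, common
2006: Jan 1 Sunday, common
2005: Jan 1 Saturday, common
2004: Jan 1 Thursday, leap
2003: Jan 1 Wednesday, common
2002: Jan 1 Tuesday, common
2001: Jan 1 Monday, common
2000: Jan 1 Saturday, leap
1999: Jan 1 Friday, common
1998: Jan 1 Thursday, common
1997: Jan 1 Wednesday, common
1996: Jan 1 Monday, leap
1995: Jan 1 Sunday, common
1994: Jan 1 Saturday, common
1993: Jan 1 Friday, common
1992: Jan 1 Wednesday, leap
1991: Jan 1 Tuesday, common
1990: Jan 1 Monday, common
1989: Jan 1 Sunday, common
1988: Jan 1 Friday, leap
1987: Jan 1 Thursday, common
1986: Jan 1 Wednesday, common
1985: Jan 1 Tuesday, common
1984: Jan 1 Sunday, leap
1984 matches on both conditions.

1984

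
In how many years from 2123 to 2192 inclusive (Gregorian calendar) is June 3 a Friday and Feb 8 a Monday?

Check each year's weekday for June 3 and Feb 8:
  2123: Thu/Mon  2124: Sat/Tue  2125: Sun/Thu  2126: Mon/Fri  2127: Tue/Sat  2128: Thu/Sun  2129: Fri/Tue  2130: Sat/Wed  2131: Sun/Thu  2132: Tue/Fri  2133: Wed/Sun  2134: Thu/Mon  2135: Fri/Tue  2136: Sun/Wed  …(42 more)…  2179: Thu/Mon  2180: Sat/Tue  2181: Sun/Thu  2182: Mon/Fri  2183: Tue/Sat  2184: Thu/Sun  2185: Fri/Tue  2186: Sat/Wed  2187: Sun/Thu  2188: Tue/Fri  2189: Wed/Sun  2190: Thu/Mon  2191: Fri/Tue  2192: Sun/Wed
Both conditions hold in: 2140, 2168 — 2.

2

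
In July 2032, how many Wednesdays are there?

July 2032 has 31 days and begins on Thursday.
The first Wednesday is July 7.
Wednesdays fall on 7, 14, 21, 28 — that's 4.

4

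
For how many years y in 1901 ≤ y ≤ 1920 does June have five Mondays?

6

June has 30 days; it has five Mondays when Monday falls among the first (month-length − 28) days — i.e. when June 1 is one of Monday/Sunday.
June 1 by year: 1901:Sat 1902:Sun✓ 1903:Mon✓ 1904:Wed 1905:Thu 1906:Fri 1907:Sat 1908:Mon✓ 1909:Tue 1910:Wed 1911:Thu 1912:Sat 1913:Sun✓ 1914:Mon✓ 1915:Tue 1916:Thu 1917:Fri 1918:Sat 1919:Sun✓ 1920:Tue
Years with five Mondays: 1902, 1903, 1908, 1913, 1914, 1919 → 6.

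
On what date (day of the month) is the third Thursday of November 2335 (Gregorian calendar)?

November 1, 2335 is a Friday, so the first Thursday is the 7th.
The third Thursday is 7 + 14 = 21.

21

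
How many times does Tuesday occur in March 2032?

5

March 2032 has 31 days and begins on Monday.
The first Tuesday is March 2.
Tuesdays fall on 2, 9, 16, 23, 30 — that's 5.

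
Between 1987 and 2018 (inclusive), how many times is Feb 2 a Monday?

5

Track Feb 2's weekday year by year (advancing +1, or +2 across a Feb 29):
  1987: Mon ✓  1988: Tue (+1)  1989: Thu (+2)  1990: Fri (+1)  1991: Sat (+1)
  1992: Sun (+1)  1993: Tue (+2)  1994: Wed (+1)  1995: Thu (+1)  1996: Fri (+1)
  1997: Sun (+2)  1998: Mon (+1) ✓  1999: Tue (+1)  2000: Wed (+1)  … (4 more years) …
  2005: Wed (+2)  2006: Thu (+1)  2007: Fri (+1)  2008: Sat (+1)  2009: Mon (+2) ✓
  2010: Tue (+1)  2011: Wed (+1)  2012: Thu (+1)  2013: Sat (+2)  2014: Sun (+1)
  2015: Mon (+1) ✓  2016: Tue (+1)  2017: Thu (+2)  2018: Fri (+1)
Monday years: 1987, 1998, 2004, 2009, 2015 — 5 in total.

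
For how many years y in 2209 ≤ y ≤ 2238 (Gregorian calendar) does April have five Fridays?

April has 30 days; it has five Fridays when Friday falls among the first (month-length − 28) days — i.e. when April 1 is one of Friday/Thursday.
April 1 by year: 2209:Sat 2210:Sun 2211:Mon 2212:Wed 2213:Thu✓ 2214:Fri✓ 2215:Sat 2216:Mon 2217:Tue 2218:Wed 2219:Thu✓ 2220:Sat 2221:Sun 2222:Mon 2223:Tue 2224:Thu✓ 2225:Fri✓ 2226:Sat 2227:Sun 2228:Tue 2229:Wed 2230:Thu✓ 2231:Fri✓ 2232:Sun 2233:Mon 2234:Tue 2235:Wed 2236:Fri✓ 2237:Sat 2238:Sun
Years with five Fridays: 2213, 2214, 2219, 2224, 2225, 2230, 2231, 2236 → 8.

8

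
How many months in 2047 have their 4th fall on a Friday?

2

Check the 4th of each month of 2047: Jan 4: Fri, Feb 4: Mon, Mar 4: Mon, Apr 4: Thu, May 4: Sat, Jun 4: Tue, Jul 4: Thu, Aug 4: Sun, Sep 4: Wed, Oct 4: Fri, Nov 4: Mon, Dec 4: Wed.
Friday occurs in January, October — 2 months.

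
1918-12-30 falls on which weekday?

January 1, 1918 is a Tuesday.
December 30 is day 364 of the year, i.e. 363 days after Jan 1.
363 mod 7 = 6, so advance 6 weekdays from Tuesday: Monday.

Monday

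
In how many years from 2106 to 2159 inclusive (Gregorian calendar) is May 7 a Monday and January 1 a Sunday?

2

Check each year's weekday for May 7 and January 1:
  2106: Fri/Fri  2107: Sat/Sat  2108: Mon/Sun ✓  2109: Tue/Tue  2110: Wed/Wed  2111: Thu/Thu  2112: Sat/Fri  2113: Sun/Sun  2114: Mon/Mon  2115: Tue/Tue  2116: Thu/Wed  2117: Fri/Fri  2118: Sat/Sat  2119: Sun/Sun  …(26 more)…  2146: Sat/Sat  2147: Sun/Sun  2148: Tue/Mon  2149: Wed/Wed  2150: Thu/Thu  2151: Fri/Fri  2152: Sun/Sat  2153: Mon/Mon  2154: Tue/Tue  2155: Wed/Wed  2156: Fri/Thu  2157: Sat/Sat  2158: Sun/Sun  2159: Mon/Mon
Both conditions hold in: 2108, 2136 — 2.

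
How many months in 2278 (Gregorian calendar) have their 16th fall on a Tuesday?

2

Check the 16th of each month of 2278: Jan 16: Wed, Feb 16: Sat, Mar 16: Sat, Apr 16: Tue, May 16: Thu, Jun 16: Sun, Jul 16: Tue, Aug 16: Fri, Sep 16: Mon, Oct 16: Wed, Nov 16: Sat, Dec 16: Mon.
Tuesday occurs in April, July — 2 months.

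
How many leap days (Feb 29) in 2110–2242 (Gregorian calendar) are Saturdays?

Leap years in 2110–2242: 32 of them.
Feb 29 weekday advances by 5 (mod 7) from one leap year to the next four years later (or differs when a century non-leap intervenes).
Leap-day weekdays: 2112:Mon 2116:Sat✓ 2120:Thu 2124:Tue 2128:Sun 2132:Fri 2136:Wed 2140:Mon 2144:Sat✓ 2148:Thu 2152:Tue 2156:Sun 2160:Fri …(6 more)… 2188:Fri 2192:Wed 2196:Mon 2204:Wed 2208:Mon 2212:Sat✓ 2216:Thu 2220:Tue 2224:Sun 2228:Fri 2232:Wed 2236:Mon 2240:Sat✓
Saturday: 2116, 2144, 2172, 2212, 2240 → 5.

5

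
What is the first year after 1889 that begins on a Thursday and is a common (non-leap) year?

Jan 1 advances by 2 weekdays after a leap year and by 1 after a common year.
1889: Jan 1 is Tuesday.
1890: Wednesday
1891: Thursday
1891 begins on a Thursday and is a common year.

1891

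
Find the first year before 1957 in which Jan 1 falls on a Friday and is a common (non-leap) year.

1954

Jan 1 advances by 2 weekdays after a leap year and by 1 after a common year.
1957: Jan 1 is Tuesday.
1956: Sunday (leap)
1955: Saturday
1954: Friday
1954 begins on a Friday and is a common year.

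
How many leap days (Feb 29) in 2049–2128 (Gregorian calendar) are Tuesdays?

3

Leap years in 2049–2128: 19 of them.
Feb 29 weekday advances by 5 (mod 7) from one leap year to the next four years later (or differs when a century non-leap intervenes).
Leap-day weekdays: 2052:Thu 2056:Tue✓ 2060:Sun 2064:Fri 2068:Wed 2072:Mon 2076:Sat 2080:Thu 2084:Tue✓ 2088:Sun 2092:Fri 2096:Wed 2104:Fri 2108:Wed 2112:Mon 2116:Sat 2120:Thu 2124:Tue✓ 2128:Sun
Tuesday: 2056, 2084, 2124 → 3.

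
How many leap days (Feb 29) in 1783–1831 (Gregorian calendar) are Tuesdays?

Leap years in 1783–1831: 11 of them.
Feb 29 weekday advances by 5 (mod 7) from one leap year to the next four years later (or differs when a century non-leap intervenes).
Leap-day weekdays: 1784:Sun 1788:Fri 1792:Wed 1796:Mon 1804:Wed 1808:Mon 1812:Sat 1816:Thu 1820:Tue✓ 1824:Sun 1828:Fri
Tuesday: 1820 → 1.

1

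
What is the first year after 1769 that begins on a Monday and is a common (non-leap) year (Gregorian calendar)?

1770

Jan 1 advances by 2 weekdays after a leap year and by 1 after a common year.
1769: Jan 1 is Sunday.
1770: Monday
1770 begins on a Monday and is a common year.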